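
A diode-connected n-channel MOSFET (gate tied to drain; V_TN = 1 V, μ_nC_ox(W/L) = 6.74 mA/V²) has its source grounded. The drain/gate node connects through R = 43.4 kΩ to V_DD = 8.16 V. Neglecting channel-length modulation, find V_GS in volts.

V_GS = 1.22 V

With gate tied to drain, V_GS = V_DS ≥ V_GS − V_TN, so the device is in saturation.
KCL at the drain: ½ k_n (V_GS − V_TN)² = (V_DD − V_GS)/R.
Let x = V_GS − 1. Then 146 x² + x − 7.16 = 0, giving x = 0.218 V (positive root), so V_GS = 1.22 V.
I_D = (V_DD − V_GS)/R = (8.16 − 1.22) / 43.4 = 0.16 mA.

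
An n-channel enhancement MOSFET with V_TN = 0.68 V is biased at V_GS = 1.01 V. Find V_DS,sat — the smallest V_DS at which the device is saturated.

V_DS,sat = 0.330 V

The boundary between triode and saturation is V_DS = V_GS − V_TN = V_ov.
V_ov = 1.01 − 0.68 = 0.33 V.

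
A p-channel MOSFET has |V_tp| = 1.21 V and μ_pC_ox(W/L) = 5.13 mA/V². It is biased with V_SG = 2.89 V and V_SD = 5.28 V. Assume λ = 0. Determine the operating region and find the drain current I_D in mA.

V_ov = V_SG − |V_tp| = 2.89 − 1.21 = 1.68 V.
Since V_SD = 5.28 V ≥ V_ov = 1.68 V, the device is in saturation.
I_D = ½ k_p V_ov² = 0.5 × 5.13 × 1.68² = 7.24 mA.

Saturation; I_D = 7.24 mA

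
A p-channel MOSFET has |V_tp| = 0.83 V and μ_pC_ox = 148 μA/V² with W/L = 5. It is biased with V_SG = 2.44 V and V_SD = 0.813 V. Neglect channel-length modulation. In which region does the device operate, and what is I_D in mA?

k_p = μ_pC_ox · (W/L) = 0.74 mA/V².
V_ov = V_SG − |V_tp| = 2.44 − 0.83 = 1.61 V.
Since V_SD = 0.813 V < V_ov = 1.61 V, the device is in the triode region.
I_D = k_p [V_ov · V_SD − ½ V_SD²] = 0.74 × [1.61 × 0.813 − 0.5 × 0.813²] = 0.724 mA.

Triode; I_D = 0.724 mA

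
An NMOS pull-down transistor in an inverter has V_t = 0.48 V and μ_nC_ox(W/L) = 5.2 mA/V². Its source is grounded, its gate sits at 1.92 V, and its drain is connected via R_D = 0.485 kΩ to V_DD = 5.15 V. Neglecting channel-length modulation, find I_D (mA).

I_D = 5.39 mA

V_GS = V_G = 1.92 V, so V_ov = 1.92 − 0.48 = 1.44 V.
Assume saturation: I_D = ½ k_n V_ov² = 0.5 × 5.2 × 1.44² = 5.39 mA, giving V_DS = V_DD − I_D R_D = 5.15 − 5.39 × 0.485 = 2.54 V.
V_DS = 2.54 V ≥ V_ov = 1.44 V, confirming saturation.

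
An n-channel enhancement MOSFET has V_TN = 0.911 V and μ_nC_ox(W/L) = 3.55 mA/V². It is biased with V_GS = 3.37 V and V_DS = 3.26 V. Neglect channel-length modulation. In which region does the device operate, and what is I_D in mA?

Saturation; I_D = 10.7 mA

V_ov = V_GS − V_TN = 3.37 − 0.911 = 2.46 V.
Since V_DS = 3.26 V ≥ V_ov = 2.46 V, the device is in saturation.
I_D = ½ k_n V_ov² = 0.5 × 3.55 × 2.46² = 10.7 mA.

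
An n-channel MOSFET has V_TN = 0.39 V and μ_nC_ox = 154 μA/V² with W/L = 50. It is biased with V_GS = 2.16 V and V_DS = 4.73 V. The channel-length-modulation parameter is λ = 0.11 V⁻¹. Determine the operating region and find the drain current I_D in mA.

Saturation; I_D = 18.3 mA

k_n = μ_nC_ox · (W/L) = 7.7 mA/V².
V_ov = V_GS − V_TN = 2.16 − 0.39 = 1.77 V.
Since V_DS = 4.73 V ≥ V_ov = 1.77 V, the device is in saturation.
I_D = ½ k_n V_ov² (1 + λ V_DS) = 0.5 × 7.7 × 1.77² × (1 + 0.11 × 4.73) = 18.3 mA.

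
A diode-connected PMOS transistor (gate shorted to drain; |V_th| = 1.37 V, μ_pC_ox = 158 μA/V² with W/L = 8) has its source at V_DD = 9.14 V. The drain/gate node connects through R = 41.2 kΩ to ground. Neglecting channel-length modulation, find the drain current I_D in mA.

I_D = 0.176 mA

With gate tied to drain, V_SG = V_SD ≥ V_SG − |V_th|, so the device is in saturation.
k_p = μ_pC_ox · (W/L) = 1.264 mA/V².
KCL at the drain: ½ k_p (V_SG − |V_th|)² = (V_DD − V_SG)/R.
Let x = V_SG − 1.37. Then 26 x² + x − 7.77 = 0, giving x = 0.527 V (positive root), so V_SG = 1.9 V.
I_D = (V_DD − V_SG)/R = (9.14 − 1.9) / 41.2 = 0.176 mA.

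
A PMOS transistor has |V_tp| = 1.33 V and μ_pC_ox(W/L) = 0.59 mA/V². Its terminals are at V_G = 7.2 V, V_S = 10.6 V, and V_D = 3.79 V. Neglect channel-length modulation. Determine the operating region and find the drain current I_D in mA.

Saturation; I_D = 1.26 mA

V_SG = V_S − V_G = 10.6 − 7.2 = 3.4 V; V_SD = V_S − V_D = 10.6 − 3.79 = 6.81 V.
V_ov = V_SG − |V_tp| = 3.4 − 1.33 = 2.07 V.
Since V_SD = 6.81 V ≥ V_ov = 2.07 V, the device is in saturation.
I_D = ½ k_p V_ov² = 0.5 × 0.59 × 2.07² = 1.26 mA.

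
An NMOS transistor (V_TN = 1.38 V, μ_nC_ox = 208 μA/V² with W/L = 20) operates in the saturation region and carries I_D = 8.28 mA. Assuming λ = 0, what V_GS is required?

V_GS = 3.38 V

k_n = μ_nC_ox · (W/L) = 4.16 mA/V².
In saturation I_D = ½ k_n (V_GS − V_TN)², so V_GS − V_TN = √(2 I_D / k_n) = √(2 × 8.28 / 4.16) = 2 V.
V_GS = 1.38 + 2 = 3.38 V.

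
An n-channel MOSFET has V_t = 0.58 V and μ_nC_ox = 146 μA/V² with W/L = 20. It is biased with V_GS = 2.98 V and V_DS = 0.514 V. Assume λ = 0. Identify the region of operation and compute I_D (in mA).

k_n = μ_nC_ox · (W/L) = 2.92 mA/V².
V_ov = V_GS − V_t = 2.98 − 0.58 = 2.4 V.
Since V_DS = 0.514 V < V_ov = 2.4 V, the device is in the triode region.
I_D = k_n [V_ov · V_DS − ½ V_DS²] = 2.92 × [2.4 × 0.514 − 0.5 × 0.514²] = 3.22 mA.

Triode; I_D = 3.22 mA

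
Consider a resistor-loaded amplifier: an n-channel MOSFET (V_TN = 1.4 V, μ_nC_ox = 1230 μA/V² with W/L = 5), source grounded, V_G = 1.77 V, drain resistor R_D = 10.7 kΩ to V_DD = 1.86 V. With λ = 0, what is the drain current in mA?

V_GS = V_G = 1.77 V, so V_ov = 1.77 − 1.4 = 0.37 V.
k_n = μ_nC_ox · (W/L) = 6.15 mA/V².
Assume saturation: I_D = ½ k_n V_ov² = 0.5 × 6.15 × 0.37² = 0.421 mA, giving V_DS = V_DD − I_D R_D = 1.86 − 0.421 × 10.7 = -2.64 V.
But -2.64 V < V_ov = 0.37 V, so the device is actually in triode.
In triode I_D = k_n[V_ov V_DS − ½ V_DS²] and I_D = (V_DD − V_DS)/R_D. Equating: 32.9 V_DS² − 25.35 V_DS + 1.86 = 0, giving V_DS = 0.0821 V (the root below V_ov).
I_D = (1.86 − 0.0821) / 10.7 = 0.166 mA.

I_D = 0.166 mA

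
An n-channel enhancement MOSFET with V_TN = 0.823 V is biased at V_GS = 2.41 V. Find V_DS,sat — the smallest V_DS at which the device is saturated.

The boundary between triode and saturation is V_DS = V_GS − V_TN = V_ov.
V_ov = 2.41 − 0.823 = 1.59 V.

V_DS,sat = 1.59 V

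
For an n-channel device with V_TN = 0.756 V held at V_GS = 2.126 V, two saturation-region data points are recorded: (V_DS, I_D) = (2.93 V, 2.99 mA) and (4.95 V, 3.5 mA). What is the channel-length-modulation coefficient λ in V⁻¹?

λ = 0.112 V⁻¹

With V_GS fixed, I_D ∝ (1 + λ V_DS) in saturation, so I_D2/I_D1 = (1 + λ V_DS2)/(1 + λ V_DS1).
3.5/2.99 = 1.171 = (1 + 4.95 λ)/(1 + 2.93 λ).
Solving: λ (I_D1 V_DS2 − I_D2 V_DS1) = I_D2 − I_D1, so λ = (3.5 − 2.99) / (2.99 × 4.95 − 3.5 × 2.93) = 0.51 / 4.55 = 0.112 V⁻¹.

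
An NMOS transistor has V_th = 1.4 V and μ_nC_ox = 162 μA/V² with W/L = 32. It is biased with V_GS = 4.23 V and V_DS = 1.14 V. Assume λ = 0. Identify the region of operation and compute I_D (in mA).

k_n = μ_nC_ox · (W/L) = 5.184 mA/V².
V_ov = V_GS − V_th = 4.23 − 1.4 = 2.83 V.
Since V_DS = 1.14 V < V_ov = 2.83 V, the device is in the triode region.
I_D = k_n [V_ov · V_DS − ½ V_DS²] = 5.184 × [2.83 × 1.14 − 0.5 × 1.14²] = 13.4 mA.

Triode; I_D = 13.4 mA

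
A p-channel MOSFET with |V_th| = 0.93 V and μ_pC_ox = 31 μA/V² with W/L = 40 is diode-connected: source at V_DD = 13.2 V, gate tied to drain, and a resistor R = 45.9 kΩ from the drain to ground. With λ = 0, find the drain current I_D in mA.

With gate tied to drain, V_SG = V_SD ≥ V_SG − |V_th|, so the device is in saturation.
k_p = μ_pC_ox · (W/L) = 1.24 mA/V².
KCL at the drain: ½ k_p (V_SG − |V_th|)² = (V_DD − V_SG)/R.
Let x = V_SG − 0.93. Then 28.5 x² + x − 12.27 = 0, giving x = 0.639 V (positive root), so V_SG = 1.57 V.
I_D = (V_DD − V_SG)/R = (13.2 − 1.57) / 45.9 = 0.253 mA.

I_D = 0.253 mA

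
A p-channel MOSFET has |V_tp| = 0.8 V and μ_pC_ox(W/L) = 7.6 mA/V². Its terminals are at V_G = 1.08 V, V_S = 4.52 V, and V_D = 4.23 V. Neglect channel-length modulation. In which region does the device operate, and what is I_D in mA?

Triode; I_D = 5.50 mA

V_SG = V_S − V_G = 4.52 − 1.08 = 3.44 V; V_SD = V_S − V_D = 4.52 − 4.23 = 0.29 V.
V_ov = V_SG − |V_tp| = 3.44 − 0.8 = 2.64 V.
Since V_SD = 0.29 V < V_ov = 2.64 V, the device is in the triode region.
I_D = k_p [V_ov · V_SD − ½ V_SD²] = 7.6 × [2.64 × 0.29 − 0.5 × 0.29²] = 5.5 mA.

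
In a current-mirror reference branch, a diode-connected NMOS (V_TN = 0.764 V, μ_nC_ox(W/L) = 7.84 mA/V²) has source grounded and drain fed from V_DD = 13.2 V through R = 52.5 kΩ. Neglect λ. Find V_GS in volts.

With gate tied to drain, V_GS = V_DS ≥ V_GS − V_TN, so the device is in saturation.
KCL at the drain: ½ k_n (V_GS − V_TN)² = (V_DD − V_GS)/R.
Let x = V_GS − 0.764. Then 206 x² + x − 12.44 = 0, giving x = 0.243 V (positive root), so V_GS = 1.01 V.
I_D = (V_DD − V_GS)/R = (13.2 − 1.01) / 52.5 = 0.232 mA.

V_GS = 1.01 V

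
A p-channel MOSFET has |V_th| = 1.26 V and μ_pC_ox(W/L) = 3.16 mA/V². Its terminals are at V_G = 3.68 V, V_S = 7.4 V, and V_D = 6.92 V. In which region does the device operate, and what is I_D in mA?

V_SG = V_S − V_G = 7.4 − 3.68 = 3.72 V; V_SD = V_S − V_D = 7.4 − 6.92 = 0.48 V.
V_ov = V_SG − |V_th| = 3.72 − 1.26 = 2.46 V.
Since V_SD = 0.48 V < V_ov = 2.46 V, the device is in the triode region.
I_D = k_p [V_ov · V_SD − ½ V_SD²] = 3.16 × [2.46 × 0.48 − 0.5 × 0.48²] = 3.37 mA.

Triode; I_D = 3.37 mA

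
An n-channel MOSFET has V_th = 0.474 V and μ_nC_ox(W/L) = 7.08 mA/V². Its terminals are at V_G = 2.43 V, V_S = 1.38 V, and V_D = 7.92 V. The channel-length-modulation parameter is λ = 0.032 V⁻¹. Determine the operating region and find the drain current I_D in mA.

Saturation; I_D = 1.42 mA

V_GS = V_G − V_S = 2.43 − 1.38 = 1.05 V; V_DS = V_D − V_S = 7.92 − 1.38 = 6.54 V.
V_ov = V_GS − V_th = 1.05 − 0.474 = 0.576 V.
Since V_DS = 6.54 V ≥ V_ov = 0.576 V, the device is in saturation.
I_D = ½ k_n V_ov² (1 + λ V_DS) = 0.5 × 7.08 × 0.576² × (1 + 0.032 × 6.54) = 1.42 mA.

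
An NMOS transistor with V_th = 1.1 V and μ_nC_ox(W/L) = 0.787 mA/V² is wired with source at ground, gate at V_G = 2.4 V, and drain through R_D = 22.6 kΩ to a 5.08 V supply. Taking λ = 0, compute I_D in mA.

V_GS = V_G = 2.4 V, so V_ov = 2.4 − 1.1 = 1.3 V.
Assume saturation: I_D = ½ k_n V_ov² = 0.5 × 0.787 × 1.3² = 0.665 mA, giving V_DS = V_DD − I_D R_D = 5.08 − 0.665 × 22.6 = -9.95 V.
But -9.95 V < V_ov = 1.3 V, so the device is actually in triode.
In triode I_D = k_n[V_ov V_DS − ½ V_DS²] and I_D = (V_DD − V_DS)/R_D. Equating: 8.89 V_DS² − 24.12 V_DS + 5.08 = 0, giving V_DS = 0.23 V (the root below V_ov).
I_D = (5.08 − 0.23) / 22.6 = 0.215 mA.

I_D = 0.215 mA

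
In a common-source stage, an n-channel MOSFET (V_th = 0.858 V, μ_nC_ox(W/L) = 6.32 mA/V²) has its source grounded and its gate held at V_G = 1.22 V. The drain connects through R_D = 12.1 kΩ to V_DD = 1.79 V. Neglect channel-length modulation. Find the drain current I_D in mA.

V_GS = V_G = 1.22 V, so V_ov = 1.22 − 0.858 = 0.362 V.
Assume saturation: I_D = ½ k_n V_ov² = 0.5 × 6.32 × 0.362² = 0.414 mA, giving V_DS = V_DD − I_D R_D = 1.79 − 0.414 × 12.1 = -3.22 V.
But -3.22 V < V_ov = 0.362 V, so the device is actually in triode.
In triode I_D = k_n[V_ov V_DS − ½ V_DS²] and I_D = (V_DD − V_DS)/R_D. Equating: 38.2 V_DS² − 28.68 V_DS + 1.79 = 0, giving V_DS = 0.0687 V (the root below V_ov).
I_D = (1.79 − 0.0687) / 12.1 = 0.142 mA.

I_D = 0.142 mA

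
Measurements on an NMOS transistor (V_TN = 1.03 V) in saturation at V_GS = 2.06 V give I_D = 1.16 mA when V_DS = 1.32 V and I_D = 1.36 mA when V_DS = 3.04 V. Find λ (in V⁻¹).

λ = 0.116 V⁻¹

With V_GS fixed, I_D ∝ (1 + λ V_DS) in saturation, so I_D2/I_D1 = (1 + λ V_DS2)/(1 + λ V_DS1).
1.36/1.16 = 1.172 = (1 + 3.04 λ)/(1 + 1.32 λ).
Solving: λ (I_D1 V_DS2 − I_D2 V_DS1) = I_D2 − I_D1, so λ = (1.36 − 1.16) / (1.16 × 3.04 − 1.36 × 1.32) = 0.2 / 1.73 = 0.116 V⁻¹.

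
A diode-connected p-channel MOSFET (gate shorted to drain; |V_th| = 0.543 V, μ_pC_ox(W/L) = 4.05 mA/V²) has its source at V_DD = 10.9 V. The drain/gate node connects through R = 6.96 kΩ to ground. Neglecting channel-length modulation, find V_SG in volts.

V_SG = 1.37 V

With gate tied to drain, V_SG = V_SD ≥ V_SG − |V_th|, so the device is in saturation.
KCL at the drain: ½ k_p (V_SG − |V_th|)² = (V_DD − V_SG)/R.
Let x = V_SG − 0.543. Then 14.1 x² + x − 10.36 = 0, giving x = 0.822 V (positive root), so V_SG = 1.37 V.
I_D = (V_DD − V_SG)/R = (10.9 − 1.37) / 6.96 = 1.37 mA.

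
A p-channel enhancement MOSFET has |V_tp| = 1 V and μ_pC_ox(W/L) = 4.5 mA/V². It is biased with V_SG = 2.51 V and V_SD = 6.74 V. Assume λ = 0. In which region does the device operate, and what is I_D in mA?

Saturation; I_D = 5.13 mA

V_ov = V_SG − |V_tp| = 2.51 − 1 = 1.51 V.
Since V_SD = 6.74 V ≥ V_ov = 1.51 V, the device is in saturation.
I_D = ½ k_p V_ov² = 0.5 × 4.5 × 1.51² = 5.13 mA.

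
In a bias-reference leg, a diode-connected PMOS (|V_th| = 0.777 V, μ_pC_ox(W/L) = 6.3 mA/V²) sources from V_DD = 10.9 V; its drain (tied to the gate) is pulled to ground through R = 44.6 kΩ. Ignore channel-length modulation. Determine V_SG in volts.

V_SG = 1.04 V

With gate tied to drain, V_SG = V_SD ≥ V_SG − |V_th|, so the device is in saturation.
KCL at the drain: ½ k_p (V_SG − |V_th|)² = (V_DD − V_SG)/R.
Let x = V_SG − 0.777. Then 140 x² + x − 10.12 = 0, giving x = 0.265 V (positive root), so V_SG = 1.04 V.
I_D = (V_DD − V_SG)/R = (10.9 − 1.04) / 44.6 = 0.221 mA.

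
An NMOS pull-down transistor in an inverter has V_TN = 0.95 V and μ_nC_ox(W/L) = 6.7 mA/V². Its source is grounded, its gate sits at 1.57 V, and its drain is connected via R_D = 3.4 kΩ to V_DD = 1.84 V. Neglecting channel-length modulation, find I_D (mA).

V_GS = V_G = 1.57 V, so V_ov = 1.57 − 0.95 = 0.62 V.
Assume saturation: I_D = ½ k_n V_ov² = 0.5 × 6.7 × 0.62² = 1.29 mA, giving V_DS = V_DD − I_D R_D = 1.84 − 1.29 × 3.4 = -2.54 V.
But -2.54 V < V_ov = 0.62 V, so the device is actually in triode.
In triode I_D = k_n[V_ov V_DS − ½ V_DS²] and I_D = (V_DD − V_DS)/R_D. Equating: 11.4 V_DS² − 15.12 V_DS + 1.84 = 0, giving V_DS = 0.135 V (the root below V_ov).
I_D = (1.84 − 0.135) / 3.4 = 0.501 mA.

I_D = 0.501 mA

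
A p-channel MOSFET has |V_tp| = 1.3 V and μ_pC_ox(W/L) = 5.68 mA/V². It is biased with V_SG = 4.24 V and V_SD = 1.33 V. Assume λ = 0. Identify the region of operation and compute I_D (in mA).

V_ov = V_SG − |V_tp| = 4.24 − 1.3 = 2.94 V.
Since V_SD = 1.33 V < V_ov = 2.94 V, the device is in the triode region.
I_D = k_p [V_ov · V_SD − ½ V_SD²] = 5.68 × [2.94 × 1.33 − 0.5 × 1.33²] = 17.2 mA.

Triode; I_D = 17.2 mA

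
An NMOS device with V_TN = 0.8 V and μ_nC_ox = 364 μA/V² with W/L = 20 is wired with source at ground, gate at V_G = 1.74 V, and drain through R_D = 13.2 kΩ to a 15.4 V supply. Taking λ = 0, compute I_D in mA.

I_D = 1.15 mA

V_GS = V_G = 1.74 V, so V_ov = 1.74 − 0.8 = 0.94 V.
k_n = μ_nC_ox · (W/L) = 7.28 mA/V².
Assume saturation: I_D = ½ k_n V_ov² = 0.5 × 7.28 × 0.94² = 3.22 mA, giving V_DS = V_DD − I_D R_D = 15.4 − 3.22 × 13.2 = -27.1 V.
But -27.1 V < V_ov = 0.94 V, so the device is actually in triode.
In triode I_D = k_n[V_ov V_DS − ½ V_DS²] and I_D = (V_DD − V_DS)/R_D. Equating: 48 V_DS² − 91.33 V_DS + 15.4 = 0, giving V_DS = 0.187 V (the root below V_ov).
I_D = (15.4 − 0.187) / 13.2 = 1.15 mA.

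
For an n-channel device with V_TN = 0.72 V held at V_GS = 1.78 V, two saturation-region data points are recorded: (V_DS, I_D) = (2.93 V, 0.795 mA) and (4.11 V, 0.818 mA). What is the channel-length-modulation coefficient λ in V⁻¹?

With V_GS fixed, I_D ∝ (1 + λ V_DS) in saturation, so I_D2/I_D1 = (1 + λ V_DS2)/(1 + λ V_DS1).
0.818/0.795 = 1.029 = (1 + 4.11 λ)/(1 + 2.93 λ).
Solving: λ (I_D1 V_DS2 − I_D2 V_DS1) = I_D2 − I_D1, so λ = (0.818 − 0.795) / (0.795 × 4.11 − 0.818 × 2.93) = 0.023 / 0.871 = 0.0264 V⁻¹.

λ = 0.0264 V⁻¹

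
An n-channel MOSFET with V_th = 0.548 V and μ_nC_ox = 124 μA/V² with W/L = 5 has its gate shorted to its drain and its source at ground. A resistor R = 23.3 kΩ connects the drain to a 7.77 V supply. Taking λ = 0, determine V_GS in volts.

V_GS = 1.48 V

With gate tied to drain, V_GS = V_DS ≥ V_GS − V_th, so the device is in saturation.
k_n = μ_nC_ox · (W/L) = 0.62 mA/V².
KCL at the drain: ½ k_n (V_GS − V_th)² = (V_DD − V_GS)/R.
Let x = V_GS − 0.548. Then 7.22 x² + x − 7.222 = 0, giving x = 0.933 V (positive root), so V_GS = 1.48 V.
I_D = (V_DD − V_GS)/R = (7.77 − 1.48) / 23.3 = 0.27 mA.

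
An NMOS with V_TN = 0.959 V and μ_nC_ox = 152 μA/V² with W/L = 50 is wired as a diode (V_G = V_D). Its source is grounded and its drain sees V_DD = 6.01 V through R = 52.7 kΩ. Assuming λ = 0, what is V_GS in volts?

With gate tied to drain, V_GS = V_DS ≥ V_GS − V_TN, so the device is in saturation.
k_n = μ_nC_ox · (W/L) = 7.6 mA/V².
KCL at the drain: ½ k_n (V_GS − V_TN)² = (V_DD − V_GS)/R.
Let x = V_GS − 0.959. Then 200 x² + x − 5.051 = 0, giving x = 0.156 V (positive root), so V_GS = 1.12 V.
I_D = (V_DD − V_GS)/R = (6.01 − 1.12) / 52.7 = 0.0929 mA.

V_GS = 1.12 V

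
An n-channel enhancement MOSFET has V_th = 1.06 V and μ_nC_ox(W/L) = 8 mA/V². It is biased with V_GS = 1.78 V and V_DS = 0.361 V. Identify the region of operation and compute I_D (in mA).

V_ov = V_GS − V_th = 1.78 − 1.06 = 0.72 V.
Since V_DS = 0.361 V < V_ov = 0.72 V, the device is in the triode region.
I_D = k_n [V_ov · V_DS − ½ V_DS²] = 8 × [0.72 × 0.361 − 0.5 × 0.361²] = 1.56 mA.

Triode; I_D = 1.56 mA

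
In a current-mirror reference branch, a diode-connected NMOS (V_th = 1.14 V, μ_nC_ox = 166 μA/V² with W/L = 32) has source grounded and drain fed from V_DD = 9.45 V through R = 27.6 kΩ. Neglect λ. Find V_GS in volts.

V_GS = 1.47 V

With gate tied to drain, V_GS = V_DS ≥ V_GS − V_th, so the device is in saturation.
k_n = μ_nC_ox · (W/L) = 5.312 mA/V².
KCL at the drain: ½ k_n (V_GS − V_th)² = (V_DD − V_GS)/R.
Let x = V_GS − 1.14. Then 73.3 x² + x − 8.31 = 0, giving x = 0.33 V (positive root), so V_GS = 1.47 V.
I_D = (V_DD − V_GS)/R = (9.45 − 1.47) / 27.6 = 0.289 mA.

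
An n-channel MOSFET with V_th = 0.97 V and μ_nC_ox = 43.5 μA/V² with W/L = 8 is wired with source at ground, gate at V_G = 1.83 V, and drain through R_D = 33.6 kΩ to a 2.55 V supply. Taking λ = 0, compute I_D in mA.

I_D = 0.0679 mA

V_GS = V_G = 1.83 V, so V_ov = 1.83 − 0.97 = 0.86 V.
k_n = μ_nC_ox · (W/L) = 0.348 mA/V².
Assume saturation: I_D = ½ k_n V_ov² = 0.5 × 0.348 × 0.86² = 0.129 mA, giving V_DS = V_DD − I_D R_D = 2.55 − 0.129 × 33.6 = -1.77 V.
But -1.77 V < V_ov = 0.86 V, so the device is actually in triode.
In triode I_D = k_n[V_ov V_DS − ½ V_DS²] and I_D = (V_DD − V_DS)/R_D. Equating: 5.85 V_DS² − 11.06 V_DS + 2.55 = 0, giving V_DS = 0.269 V (the root below V_ov).
I_D = (2.55 − 0.269) / 33.6 = 0.0679 mA.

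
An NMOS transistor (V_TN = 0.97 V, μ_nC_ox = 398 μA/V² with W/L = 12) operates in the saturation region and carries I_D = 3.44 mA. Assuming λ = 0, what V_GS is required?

V_GS = 2.17 V

k_n = μ_nC_ox · (W/L) = 4.776 mA/V².
In saturation I_D = ½ k_n (V_GS − V_TN)², so V_GS − V_TN = √(2 I_D / k_n) = √(2 × 3.44 / 4.776) = 1.2 V.
V_GS = 0.97 + 1.2 = 2.17 V.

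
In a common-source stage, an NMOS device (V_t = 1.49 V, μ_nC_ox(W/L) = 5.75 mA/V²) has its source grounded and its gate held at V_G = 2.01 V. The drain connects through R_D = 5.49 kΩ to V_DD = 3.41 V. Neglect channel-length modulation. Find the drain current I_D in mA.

I_D = 0.575 mA

V_GS = V_G = 2.01 V, so V_ov = 2.01 − 1.49 = 0.52 V.
Assume saturation: I_D = ½ k_n V_ov² = 0.5 × 5.75 × 0.52² = 0.777 mA, giving V_DS = V_DD − I_D R_D = 3.41 − 0.777 × 5.49 = -0.858 V.
But -0.858 V < V_ov = 0.52 V, so the device is actually in triode.
In triode I_D = k_n[V_ov V_DS − ½ V_DS²] and I_D = (V_DD − V_DS)/R_D. Equating: 15.8 V_DS² − 17.42 V_DS + 3.41 = 0, giving V_DS = 0.255 V (the root below V_ov).
I_D = (3.41 − 0.255) / 5.49 = 0.575 mA.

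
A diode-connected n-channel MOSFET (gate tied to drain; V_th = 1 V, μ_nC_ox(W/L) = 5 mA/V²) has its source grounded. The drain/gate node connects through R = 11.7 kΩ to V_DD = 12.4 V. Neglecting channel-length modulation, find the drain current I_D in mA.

With gate tied to drain, V_GS = V_DS ≥ V_GS − V_th, so the device is in saturation.
KCL at the drain: ½ k_n (V_GS − V_th)² = (V_DD − V_GS)/R.
Let x = V_GS − 1. Then 29.2 x² + x − 11.4 = 0, giving x = 0.607 V (positive root), so V_GS = 1.61 V.
I_D = (V_DD − V_GS)/R = (12.4 − 1.61) / 11.7 = 0.922 mA.

I_D = 0.922 mA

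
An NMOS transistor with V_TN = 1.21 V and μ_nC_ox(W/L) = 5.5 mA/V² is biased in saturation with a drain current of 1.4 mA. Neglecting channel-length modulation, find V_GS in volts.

V_GS = 1.92 V

In saturation I_D = ½ k_n (V_GS − V_TN)², so V_GS − V_TN = √(2 I_D / k_n) = √(2 × 1.4 / 5.5) = 0.714 V.
V_GS = 1.21 + 0.714 = 1.92 V.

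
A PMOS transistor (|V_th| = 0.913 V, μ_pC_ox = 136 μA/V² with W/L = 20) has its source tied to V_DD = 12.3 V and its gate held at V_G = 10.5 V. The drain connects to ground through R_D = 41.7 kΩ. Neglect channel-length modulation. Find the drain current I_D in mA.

I_D = 0.292 mA

V_SG = V_DD − V_G = 12.3 − 10.5 = 1.8 V, so V_ov = 1.8 − 0.913 = 0.887 V.
k_p = μ_pC_ox · (W/L) = 2.72 mA/V².
Assume saturation: I_D = ½ k_p V_ov² = 0.5 × 2.72 × 0.887² = 1.07 mA, giving V_SD = V_DD − I_D R_D = 12.3 − 1.07 × 41.7 = -32.3 V.
But -32.3 V < V_ov = 0.887 V, so the device is actually in triode.
In triode I_D = k_p[V_ov V_SD − ½ V_SD²] and I_D = (V_DD − V_SD)/R_D. Equating: 56.7 V_SD² − 101.6 V_SD + 12.3 = 0, giving V_SD = 0.131 V (the root below V_ov).
I_D = (12.3 − 0.131) / 41.7 = 0.292 mA.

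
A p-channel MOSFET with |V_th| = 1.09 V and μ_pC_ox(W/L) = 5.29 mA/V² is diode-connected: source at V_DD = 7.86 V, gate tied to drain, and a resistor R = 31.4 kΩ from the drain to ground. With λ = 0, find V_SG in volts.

V_SG = 1.37 V

With gate tied to drain, V_SG = V_SD ≥ V_SG − |V_th|, so the device is in saturation.
KCL at the drain: ½ k_p (V_SG − |V_th|)² = (V_DD − V_SG)/R.
Let x = V_SG − 1.09. Then 83.1 x² + x − 6.77 = 0, giving x = 0.28 V (positive root), so V_SG = 1.37 V.
I_D = (V_DD − V_SG)/R = (7.86 − 1.37) / 31.4 = 0.207 mA.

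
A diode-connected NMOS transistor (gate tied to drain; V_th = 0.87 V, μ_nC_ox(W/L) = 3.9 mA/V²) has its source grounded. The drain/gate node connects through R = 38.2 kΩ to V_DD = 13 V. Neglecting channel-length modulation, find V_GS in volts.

With gate tied to drain, V_GS = V_DS ≥ V_GS − V_th, so the device is in saturation.
KCL at the drain: ½ k_n (V_GS − V_th)² = (V_DD − V_GS)/R.
Let x = V_GS − 0.87. Then 74.5 x² + x − 12.13 = 0, giving x = 0.397 V (positive root), so V_GS = 1.27 V.
I_D = (V_DD − V_GS)/R = (13 − 1.27) / 38.2 = 0.307 mA.

V_GS = 1.27 V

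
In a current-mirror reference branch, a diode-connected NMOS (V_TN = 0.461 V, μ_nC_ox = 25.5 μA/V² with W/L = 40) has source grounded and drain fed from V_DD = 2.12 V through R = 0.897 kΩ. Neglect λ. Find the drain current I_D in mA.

With gate tied to drain, V_GS = V_DS ≥ V_GS − V_TN, so the device is in saturation.
k_n = μ_nC_ox · (W/L) = 1.02 mA/V².
KCL at the drain: ½ k_n (V_GS − V_TN)² = (V_DD − V_GS)/R.
Let x = V_GS − 0.461. Then 0.457 x² + x − 1.659 = 0, giving x = 1.1 V (positive root), so V_GS = 1.56 V.
I_D = (V_DD − V_GS)/R = (2.12 − 1.56) / 0.897 = 0.62 mA.

I_D = 0.620 mA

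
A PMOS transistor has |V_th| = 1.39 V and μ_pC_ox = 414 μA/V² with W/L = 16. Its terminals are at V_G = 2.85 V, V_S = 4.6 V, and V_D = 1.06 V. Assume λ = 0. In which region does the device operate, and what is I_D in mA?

Saturation; I_D = 0.429 mA

V_SG = V_S − V_G = 4.6 − 2.85 = 1.75 V; V_SD = V_S − V_D = 4.6 − 1.06 = 3.54 V.
k_p = μ_pC_ox · (W/L) = 6.624 mA/V².
V_ov = V_SG − |V_th| = 1.75 − 1.39 = 0.36 V.
Since V_SD = 3.54 V ≥ V_ov = 0.36 V, the device is in saturation.
I_D = ½ k_p V_ov² = 0.5 × 6.624 × 0.36² = 0.429 mA.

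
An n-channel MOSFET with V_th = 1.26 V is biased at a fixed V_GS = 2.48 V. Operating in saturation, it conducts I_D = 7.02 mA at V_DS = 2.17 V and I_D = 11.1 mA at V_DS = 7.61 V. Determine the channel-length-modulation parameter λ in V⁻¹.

With V_GS fixed, I_D ∝ (1 + λ V_DS) in saturation, so I_D2/I_D1 = (1 + λ V_DS2)/(1 + λ V_DS1).
11.1/7.02 = 1.581 = (1 + 7.61 λ)/(1 + 2.17 λ).
Solving: λ (I_D1 V_DS2 − I_D2 V_DS1) = I_D2 − I_D1, so λ = (11.1 − 7.02) / (7.02 × 7.61 − 11.1 × 2.17) = 4.08 / 29.3 = 0.139 V⁻¹.

λ = 0.139 V⁻¹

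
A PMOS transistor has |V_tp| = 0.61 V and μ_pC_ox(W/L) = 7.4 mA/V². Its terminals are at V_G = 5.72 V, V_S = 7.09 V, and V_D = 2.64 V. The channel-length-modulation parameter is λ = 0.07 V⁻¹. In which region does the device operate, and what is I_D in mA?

V_SG = V_S − V_G = 7.09 − 5.72 = 1.37 V; V_SD = V_S − V_D = 7.09 − 2.64 = 4.45 V.
V_ov = V_SG − |V_tp| = 1.37 − 0.61 = 0.76 V.
Since V_SD = 4.45 V ≥ V_ov = 0.76 V, the device is in saturation.
I_D = ½ k_p V_ov² (1 + λ V_SD) = 0.5 × 7.4 × 0.76² × (1 + 0.07 × 4.45) = 2.8 mA.

Saturation; I_D = 2.80 mA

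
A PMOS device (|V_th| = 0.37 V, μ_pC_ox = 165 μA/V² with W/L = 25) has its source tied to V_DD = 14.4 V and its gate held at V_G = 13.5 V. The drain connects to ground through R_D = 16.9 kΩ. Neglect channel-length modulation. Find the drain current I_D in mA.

V_SG = V_DD − V_G = 14.4 − 13.5 = 0.9 V, so V_ov = 0.9 − 0.37 = 0.53 V.
k_p = μ_pC_ox · (W/L) = 4.125 mA/V².
Assume saturation: I_D = ½ k_p V_ov² = 0.5 × 4.125 × 0.53² = 0.579 mA, giving V_SD = V_DD − I_D R_D = 14.4 − 0.579 × 16.9 = 4.61 V.
V_SD = 4.61 V ≥ V_ov = 0.53 V, confirming saturation.

I_D = 0.579 mA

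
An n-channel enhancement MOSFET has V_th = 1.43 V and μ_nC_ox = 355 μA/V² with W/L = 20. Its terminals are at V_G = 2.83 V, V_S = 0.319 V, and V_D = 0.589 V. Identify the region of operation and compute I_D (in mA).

Triode; I_D = 1.81 mA

V_GS = V_G − V_S = 2.83 − 0.319 = 2.51 V; V_DS = V_D − V_S = 0.589 − 0.319 = 0.27 V.
k_n = μ_nC_ox · (W/L) = 7.1 mA/V².
V_ov = V_GS − V_th = 2.51 − 1.43 = 1.08 V.
Since V_DS = 0.27 V < V_ov = 1.08 V, the device is in the triode region.
I_D = k_n [V_ov · V_DS − ½ V_DS²] = 7.1 × [1.08 × 0.27 − 0.5 × 0.27²] = 1.81 mA.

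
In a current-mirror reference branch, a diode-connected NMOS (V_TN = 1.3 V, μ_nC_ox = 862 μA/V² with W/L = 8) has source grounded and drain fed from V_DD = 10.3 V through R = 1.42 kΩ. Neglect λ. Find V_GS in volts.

With gate tied to drain, V_GS = V_DS ≥ V_GS − V_TN, so the device is in saturation.
k_n = μ_nC_ox · (W/L) = 6.896 mA/V².
KCL at the drain: ½ k_n (V_GS − V_TN)² = (V_DD − V_GS)/R.
Let x = V_GS − 1.3. Then 4.9 x² + x − 9 = 0, giving x = 1.26 V (positive root), so V_GS = 2.56 V.
I_D = (V_DD − V_GS)/R = (10.3 − 2.56) / 1.42 = 5.45 mA.

V_GS = 2.56 V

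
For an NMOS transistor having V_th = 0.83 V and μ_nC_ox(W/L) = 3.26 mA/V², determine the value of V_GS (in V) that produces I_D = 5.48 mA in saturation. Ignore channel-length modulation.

V_GS = 2.66 V

In saturation I_D = ½ k_n (V_GS − V_th)², so V_GS − V_th = √(2 I_D / k_n) = √(2 × 5.48 / 3.26) = 1.83 V.
V_GS = 0.83 + 1.83 = 2.66 V.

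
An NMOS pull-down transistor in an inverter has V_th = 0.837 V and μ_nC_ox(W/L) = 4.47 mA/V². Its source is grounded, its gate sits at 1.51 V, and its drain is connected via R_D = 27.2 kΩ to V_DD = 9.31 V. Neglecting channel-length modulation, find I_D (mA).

V_GS = V_G = 1.51 V, so V_ov = 1.51 − 0.837 = 0.673 V.
Assume saturation: I_D = ½ k_n V_ov² = 0.5 × 4.47 × 0.673² = 1.01 mA, giving V_DS = V_DD − I_D R_D = 9.31 − 1.01 × 27.2 = -18.2 V.
But -18.2 V < V_ov = 0.673 V, so the device is actually in triode.
In triode I_D = k_n[V_ov V_DS − ½ V_DS²] and I_D = (V_DD − V_DS)/R_D. Equating: 60.8 V_DS² − 82.83 V_DS + 9.31 = 0, giving V_DS = 0.124 V (the root below V_ov).
I_D = (9.31 − 0.124) / 27.2 = 0.338 mA.

I_D = 0.338 mA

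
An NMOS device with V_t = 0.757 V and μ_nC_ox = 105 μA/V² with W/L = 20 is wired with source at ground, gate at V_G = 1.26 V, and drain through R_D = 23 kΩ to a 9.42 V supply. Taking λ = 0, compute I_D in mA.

V_GS = V_G = 1.26 V, so V_ov = 1.26 − 0.757 = 0.503 V.
k_n = μ_nC_ox · (W/L) = 2.1 mA/V².
Assume saturation: I_D = ½ k_n V_ov² = 0.5 × 2.1 × 0.503² = 0.266 mA, giving V_DS = V_DD − I_D R_D = 9.42 − 0.266 × 23 = 3.31 V.
V_DS = 3.31 V ≥ V_ov = 0.503 V, confirming saturation.

I_D = 0.266 mA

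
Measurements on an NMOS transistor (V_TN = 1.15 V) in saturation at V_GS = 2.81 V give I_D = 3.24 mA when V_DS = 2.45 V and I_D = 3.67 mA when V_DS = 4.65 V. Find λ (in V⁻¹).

With V_GS fixed, I_D ∝ (1 + λ V_DS) in saturation, so I_D2/I_D1 = (1 + λ V_DS2)/(1 + λ V_DS1).
3.67/3.24 = 1.133 = (1 + 4.65 λ)/(1 + 2.45 λ).
Solving: λ (I_D1 V_DS2 − I_D2 V_DS1) = I_D2 − I_D1, so λ = (3.67 − 3.24) / (3.24 × 4.65 − 3.67 × 2.45) = 0.43 / 6.07 = 0.0708 V⁻¹.

λ = 0.0708 V⁻¹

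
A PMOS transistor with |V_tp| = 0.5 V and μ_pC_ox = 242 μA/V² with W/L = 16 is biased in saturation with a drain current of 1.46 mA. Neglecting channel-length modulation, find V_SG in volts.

k_p = μ_pC_ox · (W/L) = 3.872 mA/V².
In saturation I_D = ½ k_p (V_SG − |V_tp|)², so V_SG − |V_tp| = √(2 I_D / k_p) = √(2 × 1.46 / 3.872) = 0.868 V.
V_SG = 0.5 + 0.868 = 1.37 V.

V_SG = 1.37 V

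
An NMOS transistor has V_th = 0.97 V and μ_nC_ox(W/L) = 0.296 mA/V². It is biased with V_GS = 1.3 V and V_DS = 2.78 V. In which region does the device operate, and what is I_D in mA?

Saturation; I_D = 0.0161 mA

V_ov = V_GS − V_th = 1.3 − 0.97 = 0.33 V.
Since V_DS = 2.78 V ≥ V_ov = 0.33 V, the device is in saturation.
I_D = ½ k_n V_ov² = 0.5 × 0.296 × 0.33² = 0.0161 mA.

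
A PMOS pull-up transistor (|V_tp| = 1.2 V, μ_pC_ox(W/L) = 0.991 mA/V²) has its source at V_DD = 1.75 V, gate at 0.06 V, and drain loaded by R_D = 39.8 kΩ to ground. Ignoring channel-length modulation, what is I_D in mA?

V_SG = V_DD − V_G = 1.75 − 0.06 = 1.69 V, so V_ov = 1.69 − 1.2 = 0.49 V.
Assume saturation: I_D = ½ k_p V_ov² = 0.5 × 0.991 × 0.49² = 0.119 mA, giving V_SD = V_DD − I_D R_D = 1.75 − 0.119 × 39.8 = -2.98 V.
But -2.98 V < V_ov = 0.49 V, so the device is actually in triode.
In triode I_D = k_p[V_ov V_SD − ½ V_SD²] and I_D = (V_DD − V_SD)/R_D. Equating: 19.7 V_SD² − 20.33 V_SD + 1.75 = 0, giving V_SD = 0.0948 V (the root below V_ov).
I_D = (1.75 − 0.0948) / 39.8 = 0.0416 mA.

I_D = 0.0416 mA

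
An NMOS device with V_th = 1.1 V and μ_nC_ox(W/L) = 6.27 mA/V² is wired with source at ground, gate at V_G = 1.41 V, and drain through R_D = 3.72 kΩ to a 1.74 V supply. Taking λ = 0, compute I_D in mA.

V_GS = V_G = 1.41 V, so V_ov = 1.41 − 1.1 = 0.31 V.
Assume saturation: I_D = ½ k_n V_ov² = 0.5 × 6.27 × 0.31² = 0.301 mA, giving V_DS = V_DD − I_D R_D = 1.74 − 0.301 × 3.72 = 0.619 V.
V_DS = 0.619 V ≥ V_ov = 0.31 V, confirming saturation.

I_D = 0.301 mA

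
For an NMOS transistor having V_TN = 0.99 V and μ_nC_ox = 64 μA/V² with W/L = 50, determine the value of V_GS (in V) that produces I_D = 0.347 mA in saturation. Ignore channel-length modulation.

k_n = μ_nC_ox · (W/L) = 3.2 mA/V².
In saturation I_D = ½ k_n (V_GS − V_TN)², so V_GS − V_TN = √(2 I_D / k_n) = √(2 × 0.347 / 3.2) = 0.466 V.
V_GS = 0.99 + 0.466 = 1.46 V.

V_GS = 1.46 V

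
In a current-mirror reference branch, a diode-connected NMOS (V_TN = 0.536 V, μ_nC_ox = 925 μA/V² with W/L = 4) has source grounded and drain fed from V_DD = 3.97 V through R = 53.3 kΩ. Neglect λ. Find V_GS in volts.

With gate tied to drain, V_GS = V_DS ≥ V_GS − V_TN, so the device is in saturation.
k_n = μ_nC_ox · (W/L) = 3.7 mA/V².
KCL at the drain: ½ k_n (V_GS − V_TN)² = (V_DD − V_GS)/R.
Let x = V_GS − 0.536. Then 98.6 x² + x − 3.434 = 0, giving x = 0.182 V (positive root), so V_GS = 0.718 V.
I_D = (V_DD − V_GS)/R = (3.97 − 0.718) / 53.3 = 0.061 mA.

V_GS = 0.718 V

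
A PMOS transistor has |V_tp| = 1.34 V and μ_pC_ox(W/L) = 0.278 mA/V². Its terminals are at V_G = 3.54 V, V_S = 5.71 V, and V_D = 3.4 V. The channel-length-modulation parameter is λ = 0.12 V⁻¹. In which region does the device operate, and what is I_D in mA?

V_SG = V_S − V_G = 5.71 − 3.54 = 2.17 V; V_SD = V_S − V_D = 5.71 − 3.4 = 2.31 V.
V_ov = V_SG − |V_tp| = 2.17 − 1.34 = 0.83 V.
Since V_SD = 2.31 V ≥ V_ov = 0.83 V, the device is in saturation.
I_D = ½ k_p V_ov² (1 + λ V_SD) = 0.5 × 0.278 × 0.83² × (1 + 0.12 × 2.31) = 0.122 mA.

Saturation; I_D = 0.122 mA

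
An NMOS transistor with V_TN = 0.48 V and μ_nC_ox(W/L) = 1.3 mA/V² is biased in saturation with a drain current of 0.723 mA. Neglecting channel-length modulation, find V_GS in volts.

V_GS = 1.53 V

In saturation I_D = ½ k_n (V_GS − V_TN)², so V_GS − V_TN = √(2 I_D / k_n) = √(2 × 0.723 / 1.3) = 1.05 V.
V_GS = 0.48 + 1.05 = 1.53 V.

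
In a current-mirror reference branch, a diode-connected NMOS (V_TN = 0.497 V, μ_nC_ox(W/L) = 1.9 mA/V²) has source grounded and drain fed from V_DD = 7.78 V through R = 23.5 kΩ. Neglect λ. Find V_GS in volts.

With gate tied to drain, V_GS = V_DS ≥ V_GS − V_TN, so the device is in saturation.
KCL at the drain: ½ k_n (V_GS − V_TN)² = (V_DD − V_GS)/R.
Let x = V_GS − 0.497. Then 22.3 x² + x − 7.283 = 0, giving x = 0.549 V (positive root), so V_GS = 1.05 V.
I_D = (V_DD − V_GS)/R = (7.78 − 1.05) / 23.5 = 0.287 mA.

V_GS = 1.05 V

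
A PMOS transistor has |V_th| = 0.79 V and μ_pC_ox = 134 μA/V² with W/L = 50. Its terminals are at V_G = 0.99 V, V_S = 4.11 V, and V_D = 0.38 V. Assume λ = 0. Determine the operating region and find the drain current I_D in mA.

V_SG = V_S − V_G = 4.11 − 0.99 = 3.12 V; V_SD = V_S − V_D = 4.11 − 0.38 = 3.73 V.
k_p = μ_pC_ox · (W/L) = 6.7 mA/V².
V_ov = V_SG − |V_th| = 3.12 − 0.79 = 2.33 V.
Since V_SD = 3.73 V ≥ V_ov = 2.33 V, the device is in saturation.
I_D = ½ k_p V_ov² = 0.5 × 6.7 × 2.33² = 18.2 mA.

Saturation; I_D = 18.2 mA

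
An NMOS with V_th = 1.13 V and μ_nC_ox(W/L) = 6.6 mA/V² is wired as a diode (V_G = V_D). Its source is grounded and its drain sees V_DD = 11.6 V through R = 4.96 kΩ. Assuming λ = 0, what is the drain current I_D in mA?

With gate tied to drain, V_GS = V_DS ≥ V_GS − V_th, so the device is in saturation.
KCL at the drain: ½ k_n (V_GS − V_th)² = (V_DD − V_GS)/R.
Let x = V_GS − 1.13. Then 16.4 x² + x − 10.47 = 0, giving x = 0.77 V (positive root), so V_GS = 1.9 V.
I_D = (V_DD − V_GS)/R = (11.6 − 1.9) / 4.96 = 1.96 mA.

I_D = 1.96 mA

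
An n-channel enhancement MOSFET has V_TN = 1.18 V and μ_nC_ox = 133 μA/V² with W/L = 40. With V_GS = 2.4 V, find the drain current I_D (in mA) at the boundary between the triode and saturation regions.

I_D = 3.96 mA

At the boundary V_DS = V_ov = V_GS − V_TN = 2.4 − 1.18 = 1.22 V.
k_n = μ_nC_ox · (W/L) = 5.32 mA/V².
I_D = ½ k_n V_ov² = 0.5 × 5.32 × 1.22² = 3.96 mA.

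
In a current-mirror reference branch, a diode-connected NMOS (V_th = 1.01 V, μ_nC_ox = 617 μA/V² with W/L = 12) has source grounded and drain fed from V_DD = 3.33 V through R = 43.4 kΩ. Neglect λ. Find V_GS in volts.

With gate tied to drain, V_GS = V_DS ≥ V_GS − V_th, so the device is in saturation.
k_n = μ_nC_ox · (W/L) = 7.404 mA/V².
KCL at the drain: ½ k_n (V_GS − V_th)² = (V_DD − V_GS)/R.
Let x = V_GS − 1.01. Then 161 x² + x − 2.32 = 0, giving x = 0.117 V (positive root), so V_GS = 1.13 V.
I_D = (V_DD − V_GS)/R = (3.33 − 1.13) / 43.4 = 0.0508 mA.

V_GS = 1.13 V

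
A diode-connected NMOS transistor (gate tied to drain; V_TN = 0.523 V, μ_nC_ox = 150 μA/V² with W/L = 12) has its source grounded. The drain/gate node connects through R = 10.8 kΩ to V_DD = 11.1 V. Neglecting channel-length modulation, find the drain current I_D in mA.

I_D = 0.887 mA

With gate tied to drain, V_GS = V_DS ≥ V_GS − V_TN, so the device is in saturation.
k_n = μ_nC_ox · (W/L) = 1.8 mA/V².
KCL at the drain: ½ k_n (V_GS − V_TN)² = (V_DD − V_GS)/R.
Let x = V_GS − 0.523. Then 9.72 x² + x − 10.58 = 0, giving x = 0.993 V (positive root), so V_GS = 1.52 V.
I_D = (V_DD − V_GS)/R = (11.1 − 1.52) / 10.8 = 0.887 mA.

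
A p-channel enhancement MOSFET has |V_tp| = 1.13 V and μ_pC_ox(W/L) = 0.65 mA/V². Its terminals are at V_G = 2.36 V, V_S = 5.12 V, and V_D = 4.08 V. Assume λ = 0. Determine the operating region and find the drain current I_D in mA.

V_SG = V_S − V_G = 5.12 − 2.36 = 2.76 V; V_SD = V_S − V_D = 5.12 − 4.08 = 1.04 V.
V_ov = V_SG − |V_tp| = 2.76 − 1.13 = 1.63 V.
Since V_SD = 1.04 V < V_ov = 1.63 V, the device is in the triode region.
I_D = k_p [V_ov · V_SD − ½ V_SD²] = 0.65 × [1.63 × 1.04 − 0.5 × 1.04²] = 0.75 mA.

Triode; I_D = 0.750 mA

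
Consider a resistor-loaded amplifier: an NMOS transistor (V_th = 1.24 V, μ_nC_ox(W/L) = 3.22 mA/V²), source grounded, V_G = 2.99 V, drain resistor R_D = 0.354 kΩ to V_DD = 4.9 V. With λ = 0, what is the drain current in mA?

V_GS = V_G = 2.99 V, so V_ov = 2.99 − 1.24 = 1.75 V.
Assume saturation: I_D = ½ k_n V_ov² = 0.5 × 3.22 × 1.75² = 4.93 mA, giving V_DS = V_DD − I_D R_D = 4.9 − 4.93 × 0.354 = 3.15 V.
V_DS = 3.15 V ≥ V_ov = 1.75 V, confirming saturation.

I_D = 4.93 mA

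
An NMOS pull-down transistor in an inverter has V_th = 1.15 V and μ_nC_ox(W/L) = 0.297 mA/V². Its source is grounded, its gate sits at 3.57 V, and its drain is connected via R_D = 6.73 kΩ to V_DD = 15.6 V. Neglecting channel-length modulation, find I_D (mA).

V_GS = V_G = 3.57 V, so V_ov = 3.57 − 1.15 = 2.42 V.
Assume saturation: I_D = ½ k_n V_ov² = 0.5 × 0.297 × 2.42² = 0.87 mA, giving V_DS = V_DD − I_D R_D = 15.6 − 0.87 × 6.73 = 9.75 V.
V_DS = 9.75 V ≥ V_ov = 2.42 V, confirming saturation.

I_D = 0.870 mA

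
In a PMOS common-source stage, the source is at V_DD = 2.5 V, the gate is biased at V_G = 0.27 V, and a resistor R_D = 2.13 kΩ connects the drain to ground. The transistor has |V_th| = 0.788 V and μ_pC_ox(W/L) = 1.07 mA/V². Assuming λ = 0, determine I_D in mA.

I_D = 0.835 mA

V_SG = V_DD − V_G = 2.5 − 0.27 = 2.23 V, so V_ov = 2.23 − 0.788 = 1.44 V.
Assume saturation: I_D = ½ k_p V_ov² = 0.5 × 1.07 × 1.44² = 1.11 mA, giving V_SD = V_DD − I_D R_D = 2.5 − 1.11 × 2.13 = 0.13 V.
But 0.13 V < V_ov = 1.44 V, so the device is actually in triode.
In triode I_D = k_p[V_ov V_SD − ½ V_SD²] and I_D = (V_DD − V_SD)/R_D. Equating: 1.14 V_SD² − 4.286 V_SD + 2.5 = 0, giving V_SD = 0.722 V (the root below V_ov).
I_D = (2.5 − 0.722) / 2.13 = 0.835 mA.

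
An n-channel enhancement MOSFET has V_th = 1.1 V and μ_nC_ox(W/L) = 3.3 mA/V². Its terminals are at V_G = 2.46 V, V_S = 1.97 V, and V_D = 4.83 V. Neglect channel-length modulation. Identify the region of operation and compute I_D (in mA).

V_GS = V_G − V_S = 2.46 − 1.97 = 0.49 V; V_DS = V_D − V_S = 4.83 − 1.97 = 2.86 V.
V_GS = 0.49 V < V_th = 1.1 V, so the transistor is in cutoff.

Cutoff; I_D = 0 mA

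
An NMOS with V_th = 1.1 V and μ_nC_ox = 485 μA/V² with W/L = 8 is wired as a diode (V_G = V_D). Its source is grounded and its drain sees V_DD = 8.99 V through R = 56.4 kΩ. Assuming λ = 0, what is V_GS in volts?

V_GS = 1.36 V

With gate tied to drain, V_GS = V_DS ≥ V_GS − V_th, so the device is in saturation.
k_n = μ_nC_ox · (W/L) = 3.88 mA/V².
KCL at the drain: ½ k_n (V_GS − V_th)² = (V_DD − V_GS)/R.
Let x = V_GS − 1.1. Then 109 x² + x − 7.89 = 0, giving x = 0.264 V (positive root), so V_GS = 1.36 V.
I_D = (V_DD − V_GS)/R = (8.99 − 1.36) / 56.4 = 0.135 mA.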